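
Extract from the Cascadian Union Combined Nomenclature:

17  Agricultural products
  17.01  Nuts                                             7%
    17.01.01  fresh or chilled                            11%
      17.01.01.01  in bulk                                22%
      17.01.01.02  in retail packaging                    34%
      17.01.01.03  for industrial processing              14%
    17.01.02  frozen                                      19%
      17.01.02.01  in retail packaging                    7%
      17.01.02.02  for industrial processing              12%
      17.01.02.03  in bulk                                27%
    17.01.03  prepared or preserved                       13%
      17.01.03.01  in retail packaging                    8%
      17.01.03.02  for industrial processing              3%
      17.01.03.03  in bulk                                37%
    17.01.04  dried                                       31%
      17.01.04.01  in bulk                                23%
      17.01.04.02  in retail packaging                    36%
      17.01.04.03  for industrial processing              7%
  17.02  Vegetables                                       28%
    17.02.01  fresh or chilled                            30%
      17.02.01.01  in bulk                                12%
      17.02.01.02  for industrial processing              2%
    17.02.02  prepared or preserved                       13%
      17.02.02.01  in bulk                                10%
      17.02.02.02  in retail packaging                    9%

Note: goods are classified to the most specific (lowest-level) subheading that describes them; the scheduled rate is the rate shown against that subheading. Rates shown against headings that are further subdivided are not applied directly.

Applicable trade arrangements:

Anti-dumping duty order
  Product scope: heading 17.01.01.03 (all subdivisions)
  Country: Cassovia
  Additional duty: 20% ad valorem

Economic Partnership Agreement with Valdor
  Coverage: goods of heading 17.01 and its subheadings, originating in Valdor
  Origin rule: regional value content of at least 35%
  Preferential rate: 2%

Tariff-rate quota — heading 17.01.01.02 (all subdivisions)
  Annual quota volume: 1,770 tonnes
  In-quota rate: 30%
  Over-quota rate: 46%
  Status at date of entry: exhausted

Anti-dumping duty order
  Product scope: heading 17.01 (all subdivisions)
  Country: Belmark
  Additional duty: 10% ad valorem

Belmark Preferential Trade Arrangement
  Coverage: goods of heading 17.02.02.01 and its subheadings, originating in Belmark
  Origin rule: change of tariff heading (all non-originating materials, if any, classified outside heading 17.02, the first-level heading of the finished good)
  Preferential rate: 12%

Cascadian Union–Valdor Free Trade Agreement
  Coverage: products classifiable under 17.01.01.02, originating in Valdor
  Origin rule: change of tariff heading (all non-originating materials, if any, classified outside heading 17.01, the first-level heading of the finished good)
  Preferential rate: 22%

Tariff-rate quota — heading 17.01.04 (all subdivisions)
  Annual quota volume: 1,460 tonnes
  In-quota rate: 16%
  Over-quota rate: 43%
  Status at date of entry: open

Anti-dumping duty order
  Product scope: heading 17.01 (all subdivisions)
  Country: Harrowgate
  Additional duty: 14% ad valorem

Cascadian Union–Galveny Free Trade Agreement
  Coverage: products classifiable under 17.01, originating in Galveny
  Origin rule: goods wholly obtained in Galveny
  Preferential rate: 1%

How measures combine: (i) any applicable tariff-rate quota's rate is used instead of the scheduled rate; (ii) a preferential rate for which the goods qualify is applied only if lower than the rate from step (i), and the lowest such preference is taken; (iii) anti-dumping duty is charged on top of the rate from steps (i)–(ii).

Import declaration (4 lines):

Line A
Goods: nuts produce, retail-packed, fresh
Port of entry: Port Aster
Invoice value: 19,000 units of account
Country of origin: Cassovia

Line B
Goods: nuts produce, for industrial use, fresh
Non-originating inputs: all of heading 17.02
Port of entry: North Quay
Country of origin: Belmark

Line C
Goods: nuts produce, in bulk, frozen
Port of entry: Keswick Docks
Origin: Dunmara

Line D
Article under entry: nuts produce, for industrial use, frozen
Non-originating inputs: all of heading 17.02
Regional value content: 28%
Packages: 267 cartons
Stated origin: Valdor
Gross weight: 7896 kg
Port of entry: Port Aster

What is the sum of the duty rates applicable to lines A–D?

109%

Line A: nuts → 17.01; fresh → 17.01.01; retail-packed → 17.01.01.02. Scheduled 34%. quota on 17.01.01.02 exhausted → over-quota 46%. → 46%.
Line B: nuts → 17.01; fresh → 17.01.01; for industrial use → 17.01.01.03. Scheduled 14%. Belmark agreement on 17.02.02.01: 17.01.01.03 not covered; anti-dumping (Belmark, 17.01): +10%; total 14% + 10% = 24%. → 24%.
Line C: nuts → 17.01; frozen → 17.01.02; in bulk → 17.01.02.03. Scheduled 27%. No special measure applies. → 27%.
Line D: nuts → 17.01; frozen → 17.01.02; for industrial use → 17.01.02.02. Scheduled 12%. Valdor agreement on 17.01: RVC < 35%; Valdor agreement on 17.01.01.02: 17.01.02.02 not covered. → 12%.
Sum: 46% + 24% + 27% + 12% = 109%.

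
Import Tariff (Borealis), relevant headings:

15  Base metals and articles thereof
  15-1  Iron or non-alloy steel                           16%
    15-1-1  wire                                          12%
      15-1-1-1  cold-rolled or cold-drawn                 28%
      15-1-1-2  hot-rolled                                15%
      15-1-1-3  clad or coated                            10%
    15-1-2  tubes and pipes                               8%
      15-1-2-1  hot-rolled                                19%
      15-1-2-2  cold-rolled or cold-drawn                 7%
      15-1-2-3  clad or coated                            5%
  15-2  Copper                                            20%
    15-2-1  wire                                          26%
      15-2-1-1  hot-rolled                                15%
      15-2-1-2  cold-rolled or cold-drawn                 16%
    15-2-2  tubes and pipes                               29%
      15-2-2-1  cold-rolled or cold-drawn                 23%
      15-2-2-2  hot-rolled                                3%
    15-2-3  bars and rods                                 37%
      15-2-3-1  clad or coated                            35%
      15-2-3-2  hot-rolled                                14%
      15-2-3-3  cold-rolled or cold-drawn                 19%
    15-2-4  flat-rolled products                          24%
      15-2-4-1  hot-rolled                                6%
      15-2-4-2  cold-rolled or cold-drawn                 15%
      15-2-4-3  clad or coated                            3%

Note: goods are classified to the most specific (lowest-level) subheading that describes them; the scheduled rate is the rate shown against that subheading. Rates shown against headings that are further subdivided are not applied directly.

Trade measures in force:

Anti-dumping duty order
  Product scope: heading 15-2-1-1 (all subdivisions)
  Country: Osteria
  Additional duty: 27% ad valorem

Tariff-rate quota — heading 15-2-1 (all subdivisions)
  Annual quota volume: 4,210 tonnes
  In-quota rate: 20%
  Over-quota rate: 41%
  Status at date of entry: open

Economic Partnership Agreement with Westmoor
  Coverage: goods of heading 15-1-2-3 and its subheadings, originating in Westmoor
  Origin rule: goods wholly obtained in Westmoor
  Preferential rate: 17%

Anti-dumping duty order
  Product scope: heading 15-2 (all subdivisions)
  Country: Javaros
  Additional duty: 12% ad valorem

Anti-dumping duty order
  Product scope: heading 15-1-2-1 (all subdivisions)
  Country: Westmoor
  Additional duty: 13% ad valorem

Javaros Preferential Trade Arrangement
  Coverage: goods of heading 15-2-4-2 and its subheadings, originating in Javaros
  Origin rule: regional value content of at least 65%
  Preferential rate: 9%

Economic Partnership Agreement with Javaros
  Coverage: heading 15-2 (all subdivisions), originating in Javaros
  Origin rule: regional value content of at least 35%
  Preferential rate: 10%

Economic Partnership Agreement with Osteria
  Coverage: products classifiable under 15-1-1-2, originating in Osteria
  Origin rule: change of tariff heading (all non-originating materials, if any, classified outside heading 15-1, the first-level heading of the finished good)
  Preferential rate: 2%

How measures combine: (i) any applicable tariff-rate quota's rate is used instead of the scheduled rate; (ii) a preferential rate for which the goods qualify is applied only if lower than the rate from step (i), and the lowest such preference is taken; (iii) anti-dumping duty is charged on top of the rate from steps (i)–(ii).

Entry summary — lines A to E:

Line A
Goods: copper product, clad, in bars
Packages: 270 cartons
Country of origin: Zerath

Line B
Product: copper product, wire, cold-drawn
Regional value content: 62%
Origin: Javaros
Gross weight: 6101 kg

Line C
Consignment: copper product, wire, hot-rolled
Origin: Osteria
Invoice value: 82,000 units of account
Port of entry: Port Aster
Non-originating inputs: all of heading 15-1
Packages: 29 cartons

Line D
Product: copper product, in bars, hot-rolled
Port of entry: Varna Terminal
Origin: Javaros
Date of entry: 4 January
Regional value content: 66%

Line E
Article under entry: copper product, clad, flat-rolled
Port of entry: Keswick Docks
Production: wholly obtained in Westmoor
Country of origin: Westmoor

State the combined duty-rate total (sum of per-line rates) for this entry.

Line A: copper → 15-2; in bars → 15-2-3; clad → 15-2-3-1. Scheduled 35%. No special measure applies. → 35%.
Line B: copper → 15-2; wire → 15-2-1; cold-drawn → 15-2-1-2. Scheduled 16%. quota on 15-2-1 open → in-quota 20%; Javaros agreement on 15-2-4-2: 15-2-1-2 not covered; Javaros agreement on 15-2: RVC ≥ 35% → 10% available; preferential 10%; anti-dumping (Javaros, 15-2): +12%; total 10% + 12% = 22%. → 22%.
Line C: copper → 15-2; wire → 15-2-1; hot-rolled → 15-2-1-1. Scheduled 15%. quota on 15-2-1 open → in-quota 20%; Osteria agreement on 15-1-1-2: 15-2-1-1 not covered; anti-dumping (Osteria, 15-2-1-1): +27%; total 20% + 27% = 47%. → 47%.
Line D: copper → 15-2; in bars → 15-2-3; hot-rolled → 15-2-3-2. Scheduled 14%. Javaros agreement on 15-2-4-2: 15-2-3-2 not covered; Javaros agreement on 15-2: RVC ≥ 35% → 10% available; preferential 10%; anti-dumping (Javaros, 15-2): +12%; total 10% + 12% = 22%. → 22%.
Line E: copper → 15-2; flat-rolled → 15-2-4; clad → 15-2-4-3. Scheduled 3%. Westmoor agreement on 15-1-2-3: 15-2-4-3 not covered. → 3%.
Sum: 35% + 22% + 47% + 22% + 3% = 129%.

129%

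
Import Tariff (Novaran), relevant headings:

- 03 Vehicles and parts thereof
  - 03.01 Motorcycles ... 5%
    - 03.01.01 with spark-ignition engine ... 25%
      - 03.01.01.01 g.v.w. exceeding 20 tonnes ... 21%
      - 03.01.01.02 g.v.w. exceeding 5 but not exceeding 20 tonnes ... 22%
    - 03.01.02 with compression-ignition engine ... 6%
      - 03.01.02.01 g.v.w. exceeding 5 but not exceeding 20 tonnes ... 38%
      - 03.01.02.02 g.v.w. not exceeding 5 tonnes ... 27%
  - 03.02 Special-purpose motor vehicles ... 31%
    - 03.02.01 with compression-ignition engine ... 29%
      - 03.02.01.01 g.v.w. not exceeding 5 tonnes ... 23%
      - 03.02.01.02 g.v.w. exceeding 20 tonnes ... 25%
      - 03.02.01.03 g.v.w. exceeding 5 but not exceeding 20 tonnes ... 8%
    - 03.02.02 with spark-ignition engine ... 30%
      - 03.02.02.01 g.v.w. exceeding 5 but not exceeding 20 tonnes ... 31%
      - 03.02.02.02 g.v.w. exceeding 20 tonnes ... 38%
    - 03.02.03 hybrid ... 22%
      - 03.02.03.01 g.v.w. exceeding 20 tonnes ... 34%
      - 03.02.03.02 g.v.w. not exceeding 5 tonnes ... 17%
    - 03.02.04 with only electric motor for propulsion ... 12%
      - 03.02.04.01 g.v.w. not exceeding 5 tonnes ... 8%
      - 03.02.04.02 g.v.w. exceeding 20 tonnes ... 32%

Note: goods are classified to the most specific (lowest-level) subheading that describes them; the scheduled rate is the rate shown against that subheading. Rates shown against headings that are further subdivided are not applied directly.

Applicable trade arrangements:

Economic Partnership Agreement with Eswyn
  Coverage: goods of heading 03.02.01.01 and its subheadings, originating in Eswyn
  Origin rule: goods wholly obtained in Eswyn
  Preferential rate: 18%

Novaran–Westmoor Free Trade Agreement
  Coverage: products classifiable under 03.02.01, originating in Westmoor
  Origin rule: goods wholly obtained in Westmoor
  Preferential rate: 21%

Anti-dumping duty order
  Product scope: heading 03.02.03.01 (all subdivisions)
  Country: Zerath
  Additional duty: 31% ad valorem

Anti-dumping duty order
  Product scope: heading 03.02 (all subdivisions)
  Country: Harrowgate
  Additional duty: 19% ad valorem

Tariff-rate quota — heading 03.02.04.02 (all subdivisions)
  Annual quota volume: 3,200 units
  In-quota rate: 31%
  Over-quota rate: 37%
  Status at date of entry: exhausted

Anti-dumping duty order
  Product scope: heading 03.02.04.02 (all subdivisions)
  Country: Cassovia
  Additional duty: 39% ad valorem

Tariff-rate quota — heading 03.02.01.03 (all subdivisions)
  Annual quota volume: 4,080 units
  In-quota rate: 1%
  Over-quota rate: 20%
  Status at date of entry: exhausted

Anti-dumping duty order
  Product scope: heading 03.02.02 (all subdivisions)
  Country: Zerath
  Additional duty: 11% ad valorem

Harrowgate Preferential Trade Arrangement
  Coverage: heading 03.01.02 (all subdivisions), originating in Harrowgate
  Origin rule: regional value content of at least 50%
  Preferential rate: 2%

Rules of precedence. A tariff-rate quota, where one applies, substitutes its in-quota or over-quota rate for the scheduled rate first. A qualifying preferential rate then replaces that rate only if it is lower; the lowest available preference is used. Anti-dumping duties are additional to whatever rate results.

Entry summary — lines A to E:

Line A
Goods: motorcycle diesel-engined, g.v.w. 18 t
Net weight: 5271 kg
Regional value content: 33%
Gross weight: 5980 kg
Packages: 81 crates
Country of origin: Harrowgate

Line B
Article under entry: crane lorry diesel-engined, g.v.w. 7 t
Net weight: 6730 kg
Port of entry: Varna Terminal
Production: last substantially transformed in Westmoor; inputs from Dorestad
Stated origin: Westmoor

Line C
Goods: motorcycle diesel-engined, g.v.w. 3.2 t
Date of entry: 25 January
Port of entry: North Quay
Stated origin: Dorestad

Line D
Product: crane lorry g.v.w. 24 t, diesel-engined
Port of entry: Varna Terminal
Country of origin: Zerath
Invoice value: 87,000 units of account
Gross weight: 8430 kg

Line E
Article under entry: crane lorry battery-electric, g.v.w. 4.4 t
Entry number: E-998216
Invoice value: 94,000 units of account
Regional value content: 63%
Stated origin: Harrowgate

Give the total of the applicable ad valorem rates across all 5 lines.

Line A: motorcycle → 03.01; diesel-engined → 03.01.02; g.v.w. 18 t → 03.01.02.01. Scheduled 38%. Harrowgate agreement on 03.01.02: RVC < 50%. → 38%.
Line B: crane lorry → 03.02; diesel-engined → 03.02.01; g.v.w. 7 t → 03.02.01.03. Scheduled 8%. quota on 03.02.01.03 exhausted → over-quota 20%; Westmoor agreement on 03.02.01: not wholly obtained. → 20%.
Line C: motorcycle → 03.01; diesel-engined → 03.01.02; g.v.w. 3.2 t → 03.01.02.02. Scheduled 27%. No special measure applies. → 27%.
Line D: crane lorry → 03.02; diesel-engined → 03.02.01; g.v.w. 24 t → 03.02.01.02. Scheduled 25%. No special measure applies. → 25%.
Line E: crane lorry → 03.02; battery-electric → 03.02.04; g.v.w. 4.4 t → 03.02.04.01. Scheduled 8%. Harrowgate agreement on 03.01.02: 03.02.04.01 not covered; anti-dumping (Harrowgate, 03.02): +19%; total 8% + 19% = 27%. → 27%.
Sum: 38% + 20% + 27% + 25% + 27% = 137%.

137%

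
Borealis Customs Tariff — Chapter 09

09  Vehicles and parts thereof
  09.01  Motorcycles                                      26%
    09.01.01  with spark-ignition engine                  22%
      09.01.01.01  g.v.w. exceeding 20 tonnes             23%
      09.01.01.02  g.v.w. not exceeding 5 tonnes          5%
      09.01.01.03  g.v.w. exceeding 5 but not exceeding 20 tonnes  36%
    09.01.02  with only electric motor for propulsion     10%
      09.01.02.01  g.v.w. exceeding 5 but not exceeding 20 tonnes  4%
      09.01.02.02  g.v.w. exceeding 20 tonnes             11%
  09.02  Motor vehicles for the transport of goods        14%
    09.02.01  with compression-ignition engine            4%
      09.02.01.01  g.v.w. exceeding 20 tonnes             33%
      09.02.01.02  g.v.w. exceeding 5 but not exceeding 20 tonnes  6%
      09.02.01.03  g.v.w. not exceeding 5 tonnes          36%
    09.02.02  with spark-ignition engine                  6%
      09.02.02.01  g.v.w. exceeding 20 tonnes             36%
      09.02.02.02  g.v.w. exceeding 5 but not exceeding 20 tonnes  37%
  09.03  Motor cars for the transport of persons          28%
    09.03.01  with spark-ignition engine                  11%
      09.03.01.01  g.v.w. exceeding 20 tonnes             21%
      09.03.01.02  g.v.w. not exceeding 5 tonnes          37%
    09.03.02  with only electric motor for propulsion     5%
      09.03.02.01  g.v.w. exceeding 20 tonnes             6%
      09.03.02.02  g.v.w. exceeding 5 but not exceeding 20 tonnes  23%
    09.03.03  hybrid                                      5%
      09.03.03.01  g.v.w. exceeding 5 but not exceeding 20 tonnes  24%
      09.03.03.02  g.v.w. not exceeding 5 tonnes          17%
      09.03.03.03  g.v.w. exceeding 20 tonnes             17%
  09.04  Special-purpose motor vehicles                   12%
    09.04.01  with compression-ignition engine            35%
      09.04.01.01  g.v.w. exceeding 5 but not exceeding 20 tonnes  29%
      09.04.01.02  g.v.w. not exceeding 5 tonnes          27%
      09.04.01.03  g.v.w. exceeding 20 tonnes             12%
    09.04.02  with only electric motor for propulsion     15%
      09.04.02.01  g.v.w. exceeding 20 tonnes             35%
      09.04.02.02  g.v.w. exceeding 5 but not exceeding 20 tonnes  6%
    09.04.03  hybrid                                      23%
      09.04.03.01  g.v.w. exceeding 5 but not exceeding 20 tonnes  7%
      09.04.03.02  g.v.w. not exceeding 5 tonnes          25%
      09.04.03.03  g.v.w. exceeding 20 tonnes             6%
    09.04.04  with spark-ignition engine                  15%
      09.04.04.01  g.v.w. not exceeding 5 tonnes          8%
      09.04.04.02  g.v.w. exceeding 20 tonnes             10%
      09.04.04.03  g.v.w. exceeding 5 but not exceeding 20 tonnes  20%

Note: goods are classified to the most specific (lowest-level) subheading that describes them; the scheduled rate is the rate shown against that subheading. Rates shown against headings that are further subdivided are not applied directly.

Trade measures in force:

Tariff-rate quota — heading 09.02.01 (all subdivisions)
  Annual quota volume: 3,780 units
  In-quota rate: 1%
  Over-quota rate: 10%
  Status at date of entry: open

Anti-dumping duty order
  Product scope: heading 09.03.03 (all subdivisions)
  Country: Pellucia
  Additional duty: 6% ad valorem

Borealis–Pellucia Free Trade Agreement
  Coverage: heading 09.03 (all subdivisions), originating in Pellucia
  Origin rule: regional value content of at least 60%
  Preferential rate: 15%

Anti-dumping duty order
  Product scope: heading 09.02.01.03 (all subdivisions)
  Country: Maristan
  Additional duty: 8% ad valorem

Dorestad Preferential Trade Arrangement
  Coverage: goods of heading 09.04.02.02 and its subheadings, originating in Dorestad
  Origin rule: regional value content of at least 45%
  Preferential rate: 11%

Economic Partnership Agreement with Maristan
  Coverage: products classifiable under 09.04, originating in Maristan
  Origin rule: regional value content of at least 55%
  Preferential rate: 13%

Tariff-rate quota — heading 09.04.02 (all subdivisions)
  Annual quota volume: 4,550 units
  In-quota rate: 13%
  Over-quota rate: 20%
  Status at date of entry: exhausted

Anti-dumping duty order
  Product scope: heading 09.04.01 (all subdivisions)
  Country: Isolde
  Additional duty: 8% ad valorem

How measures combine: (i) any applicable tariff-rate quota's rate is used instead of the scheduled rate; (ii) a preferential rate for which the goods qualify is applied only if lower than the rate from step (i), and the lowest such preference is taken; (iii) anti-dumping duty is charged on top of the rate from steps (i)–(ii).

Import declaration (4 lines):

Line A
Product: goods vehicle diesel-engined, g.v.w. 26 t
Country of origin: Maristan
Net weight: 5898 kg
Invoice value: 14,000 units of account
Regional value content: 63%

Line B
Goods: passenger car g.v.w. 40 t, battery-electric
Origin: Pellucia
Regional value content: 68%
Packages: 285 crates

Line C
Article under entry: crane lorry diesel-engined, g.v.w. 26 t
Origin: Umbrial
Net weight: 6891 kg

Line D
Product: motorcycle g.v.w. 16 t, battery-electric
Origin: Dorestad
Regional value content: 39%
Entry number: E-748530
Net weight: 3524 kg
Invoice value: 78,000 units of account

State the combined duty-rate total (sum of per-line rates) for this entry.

Line A: goods vehicle → 09.02; diesel-engined → 09.02.01; g.v.w. 26 t → 09.02.01.01. Scheduled 33%. quota on 09.02.01 open → in-quota 1%; Maristan agreement on 09.04: 09.02.01.01 not covered. → 1%.
Line B: passenger car → 09.03; battery-electric → 09.03.02; g.v.w. 40 t → 09.03.02.01. Scheduled 6%. Pellucia agreement on 09.03: RVC ≥ 60% → 15% available; preference 15% not lower than 6% → no reduction. → 6%.
Line C: crane lorry → 09.04; diesel-engined → 09.04.01; g.v.w. 26 t → 09.04.01.03. Scheduled 12%. No special measure applies. → 12%.
Line D: motorcycle → 09.01; battery-electric → 09.01.02; g.v.w. 16 t → 09.01.02.01. Scheduled 4%. Dorestad agreement on 09.04.02.02: 09.01.02.01 not covered. → 4%.
Sum: 1% + 6% + 12% + 4% = 23%.

23%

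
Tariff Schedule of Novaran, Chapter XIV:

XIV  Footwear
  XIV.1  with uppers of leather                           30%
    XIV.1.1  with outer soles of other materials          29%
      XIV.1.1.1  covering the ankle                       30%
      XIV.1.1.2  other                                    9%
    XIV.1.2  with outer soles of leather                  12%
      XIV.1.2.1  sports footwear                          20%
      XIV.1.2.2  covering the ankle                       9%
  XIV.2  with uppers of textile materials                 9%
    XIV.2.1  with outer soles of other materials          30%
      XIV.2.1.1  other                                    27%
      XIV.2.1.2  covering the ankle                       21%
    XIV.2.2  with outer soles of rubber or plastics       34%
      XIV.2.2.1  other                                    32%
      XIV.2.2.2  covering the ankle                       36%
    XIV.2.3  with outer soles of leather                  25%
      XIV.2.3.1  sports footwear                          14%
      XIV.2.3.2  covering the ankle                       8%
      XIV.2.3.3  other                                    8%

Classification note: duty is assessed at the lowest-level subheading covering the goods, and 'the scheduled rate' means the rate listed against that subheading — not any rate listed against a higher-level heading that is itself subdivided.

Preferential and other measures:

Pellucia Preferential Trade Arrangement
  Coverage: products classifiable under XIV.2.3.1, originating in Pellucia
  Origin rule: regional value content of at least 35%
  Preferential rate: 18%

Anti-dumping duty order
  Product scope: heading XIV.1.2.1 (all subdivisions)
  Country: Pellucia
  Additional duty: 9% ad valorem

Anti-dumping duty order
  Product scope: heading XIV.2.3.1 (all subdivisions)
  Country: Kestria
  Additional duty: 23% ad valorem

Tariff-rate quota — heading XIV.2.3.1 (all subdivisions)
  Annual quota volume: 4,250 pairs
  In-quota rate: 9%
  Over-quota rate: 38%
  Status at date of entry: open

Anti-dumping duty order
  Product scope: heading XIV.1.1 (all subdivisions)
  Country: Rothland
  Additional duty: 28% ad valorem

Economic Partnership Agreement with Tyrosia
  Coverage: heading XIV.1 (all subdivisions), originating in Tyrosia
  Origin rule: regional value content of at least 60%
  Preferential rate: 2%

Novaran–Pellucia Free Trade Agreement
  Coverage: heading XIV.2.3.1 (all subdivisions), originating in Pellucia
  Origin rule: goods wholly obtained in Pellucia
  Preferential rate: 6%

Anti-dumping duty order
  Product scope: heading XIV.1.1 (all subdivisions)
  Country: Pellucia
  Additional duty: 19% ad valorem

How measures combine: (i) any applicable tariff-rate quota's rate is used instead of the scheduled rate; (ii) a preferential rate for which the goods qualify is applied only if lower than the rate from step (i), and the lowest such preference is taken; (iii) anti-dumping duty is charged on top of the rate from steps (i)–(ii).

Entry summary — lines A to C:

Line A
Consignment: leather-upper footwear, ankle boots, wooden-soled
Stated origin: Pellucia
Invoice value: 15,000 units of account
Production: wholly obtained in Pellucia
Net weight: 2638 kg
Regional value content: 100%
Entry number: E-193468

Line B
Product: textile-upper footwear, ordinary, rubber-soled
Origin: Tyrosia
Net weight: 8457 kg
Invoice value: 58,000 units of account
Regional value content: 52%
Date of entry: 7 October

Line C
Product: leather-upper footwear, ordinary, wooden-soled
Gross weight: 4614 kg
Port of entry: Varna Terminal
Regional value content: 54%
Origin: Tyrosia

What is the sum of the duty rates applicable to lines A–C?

90%

Line A: leather-upper → XIV.1; wooden-soled → XIV.1.1; ankle boots → XIV.1.1.1. Scheduled 30%. Pellucia agreement on XIV.2.3.1: XIV.1.1.1 not covered; Pellucia agreement on XIV.2.3.1: XIV.1.1.1 not covered; anti-dumping (Pellucia, XIV.1.1): +19%; total 30% + 19% = 49%. → 49%.
Line B: textile-upper → XIV.2; rubber-soled → XIV.2.2; ordinary → XIV.2.2.1. Scheduled 32%. Tyrosia agreement on XIV.1: XIV.2.2.1 not covered. → 32%.
Line C: leather-upper → XIV.1; wooden-soled → XIV.1.1; ordinary → XIV.1.1.2. Scheduled 9%. Tyrosia agreement on XIV.1: RVC < 60%. → 9%.
Sum: 49% + 32% + 9% = 90%.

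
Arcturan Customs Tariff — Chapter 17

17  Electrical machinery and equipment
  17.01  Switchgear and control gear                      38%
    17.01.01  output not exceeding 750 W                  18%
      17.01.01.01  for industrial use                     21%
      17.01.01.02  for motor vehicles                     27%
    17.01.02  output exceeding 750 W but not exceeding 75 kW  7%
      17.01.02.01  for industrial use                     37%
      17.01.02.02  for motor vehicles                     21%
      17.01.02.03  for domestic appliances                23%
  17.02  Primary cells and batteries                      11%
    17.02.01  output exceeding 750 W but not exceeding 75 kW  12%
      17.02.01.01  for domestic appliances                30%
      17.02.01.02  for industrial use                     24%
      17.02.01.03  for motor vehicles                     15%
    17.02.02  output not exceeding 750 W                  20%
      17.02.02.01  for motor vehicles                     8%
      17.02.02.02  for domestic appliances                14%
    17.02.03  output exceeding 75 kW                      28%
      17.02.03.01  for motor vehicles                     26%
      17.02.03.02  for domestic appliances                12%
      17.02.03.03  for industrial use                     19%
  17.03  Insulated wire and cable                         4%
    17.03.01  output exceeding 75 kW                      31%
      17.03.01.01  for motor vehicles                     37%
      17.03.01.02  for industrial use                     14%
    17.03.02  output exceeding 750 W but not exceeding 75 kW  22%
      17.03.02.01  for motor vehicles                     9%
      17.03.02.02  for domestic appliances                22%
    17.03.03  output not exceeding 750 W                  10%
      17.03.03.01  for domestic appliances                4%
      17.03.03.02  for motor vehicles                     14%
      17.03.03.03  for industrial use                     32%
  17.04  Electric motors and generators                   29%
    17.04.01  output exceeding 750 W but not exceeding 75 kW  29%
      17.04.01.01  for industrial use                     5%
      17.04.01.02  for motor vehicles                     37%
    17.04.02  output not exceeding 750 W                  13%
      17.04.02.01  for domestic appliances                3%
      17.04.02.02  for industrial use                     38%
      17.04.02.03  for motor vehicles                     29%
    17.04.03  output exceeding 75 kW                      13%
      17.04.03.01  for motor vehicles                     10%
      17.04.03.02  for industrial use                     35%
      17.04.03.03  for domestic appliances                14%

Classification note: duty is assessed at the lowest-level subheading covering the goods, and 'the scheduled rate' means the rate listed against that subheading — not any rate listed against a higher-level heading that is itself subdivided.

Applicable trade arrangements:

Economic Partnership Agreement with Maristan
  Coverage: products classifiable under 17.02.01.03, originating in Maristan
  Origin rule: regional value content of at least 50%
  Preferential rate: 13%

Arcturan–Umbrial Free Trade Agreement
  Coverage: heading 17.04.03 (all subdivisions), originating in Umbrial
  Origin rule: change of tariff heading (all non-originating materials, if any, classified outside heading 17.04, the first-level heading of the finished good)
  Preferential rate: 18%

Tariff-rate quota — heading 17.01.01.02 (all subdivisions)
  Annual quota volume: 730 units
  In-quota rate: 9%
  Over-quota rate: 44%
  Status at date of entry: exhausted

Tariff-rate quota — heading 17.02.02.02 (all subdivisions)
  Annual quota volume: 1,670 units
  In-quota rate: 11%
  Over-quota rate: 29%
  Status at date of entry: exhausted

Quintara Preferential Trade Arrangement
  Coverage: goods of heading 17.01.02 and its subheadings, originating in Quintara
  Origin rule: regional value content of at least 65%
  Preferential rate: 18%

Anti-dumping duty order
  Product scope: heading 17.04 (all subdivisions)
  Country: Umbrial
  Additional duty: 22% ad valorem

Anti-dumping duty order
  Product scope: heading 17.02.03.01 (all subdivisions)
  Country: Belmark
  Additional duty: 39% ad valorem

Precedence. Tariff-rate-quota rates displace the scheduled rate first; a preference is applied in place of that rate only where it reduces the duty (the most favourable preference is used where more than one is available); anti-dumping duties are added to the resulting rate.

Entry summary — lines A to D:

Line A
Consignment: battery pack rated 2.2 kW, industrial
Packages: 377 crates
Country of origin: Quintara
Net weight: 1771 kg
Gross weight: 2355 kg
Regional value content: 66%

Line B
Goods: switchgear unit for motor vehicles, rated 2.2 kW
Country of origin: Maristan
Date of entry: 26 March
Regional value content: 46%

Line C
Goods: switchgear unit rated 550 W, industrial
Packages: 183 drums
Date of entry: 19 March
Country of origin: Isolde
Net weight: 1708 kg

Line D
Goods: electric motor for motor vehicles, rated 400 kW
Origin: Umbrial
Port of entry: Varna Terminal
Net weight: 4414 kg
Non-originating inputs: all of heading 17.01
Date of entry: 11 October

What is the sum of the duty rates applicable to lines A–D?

Line A: battery pack → 17.02; rated 2.2 kW → 17.02.01; industrial → 17.02.01.02. Scheduled 24%. Quintara agreement on 17.01.02: 17.02.01.02 not covered. → 24%.
Line B: switchgear unit → 17.01; rated 2.2 kW → 17.01.02; for motor vehicles → 17.01.02.02. Scheduled 21%. Maristan agreement on 17.02.01.03: 17.01.02.02 not covered. → 21%.
Line C: switchgear unit → 17.01; rated 550 W → 17.01.01; industrial → 17.01.01.01. Scheduled 21%. No special measure applies. → 21%.
Line D: electric motor → 17.04; rated 400 kW → 17.04.03; for motor vehicles → 17.04.03.01. Scheduled 10%. Umbrial agreement on 17.04.03: CTH met → 18% available; preference 18% not lower than 10% → no reduction; anti-dumping (Umbrial, 17.04): +22%; total 10% + 22% = 32%. → 32%.
Sum: 24% + 21% + 21% + 32% = 98%.

98%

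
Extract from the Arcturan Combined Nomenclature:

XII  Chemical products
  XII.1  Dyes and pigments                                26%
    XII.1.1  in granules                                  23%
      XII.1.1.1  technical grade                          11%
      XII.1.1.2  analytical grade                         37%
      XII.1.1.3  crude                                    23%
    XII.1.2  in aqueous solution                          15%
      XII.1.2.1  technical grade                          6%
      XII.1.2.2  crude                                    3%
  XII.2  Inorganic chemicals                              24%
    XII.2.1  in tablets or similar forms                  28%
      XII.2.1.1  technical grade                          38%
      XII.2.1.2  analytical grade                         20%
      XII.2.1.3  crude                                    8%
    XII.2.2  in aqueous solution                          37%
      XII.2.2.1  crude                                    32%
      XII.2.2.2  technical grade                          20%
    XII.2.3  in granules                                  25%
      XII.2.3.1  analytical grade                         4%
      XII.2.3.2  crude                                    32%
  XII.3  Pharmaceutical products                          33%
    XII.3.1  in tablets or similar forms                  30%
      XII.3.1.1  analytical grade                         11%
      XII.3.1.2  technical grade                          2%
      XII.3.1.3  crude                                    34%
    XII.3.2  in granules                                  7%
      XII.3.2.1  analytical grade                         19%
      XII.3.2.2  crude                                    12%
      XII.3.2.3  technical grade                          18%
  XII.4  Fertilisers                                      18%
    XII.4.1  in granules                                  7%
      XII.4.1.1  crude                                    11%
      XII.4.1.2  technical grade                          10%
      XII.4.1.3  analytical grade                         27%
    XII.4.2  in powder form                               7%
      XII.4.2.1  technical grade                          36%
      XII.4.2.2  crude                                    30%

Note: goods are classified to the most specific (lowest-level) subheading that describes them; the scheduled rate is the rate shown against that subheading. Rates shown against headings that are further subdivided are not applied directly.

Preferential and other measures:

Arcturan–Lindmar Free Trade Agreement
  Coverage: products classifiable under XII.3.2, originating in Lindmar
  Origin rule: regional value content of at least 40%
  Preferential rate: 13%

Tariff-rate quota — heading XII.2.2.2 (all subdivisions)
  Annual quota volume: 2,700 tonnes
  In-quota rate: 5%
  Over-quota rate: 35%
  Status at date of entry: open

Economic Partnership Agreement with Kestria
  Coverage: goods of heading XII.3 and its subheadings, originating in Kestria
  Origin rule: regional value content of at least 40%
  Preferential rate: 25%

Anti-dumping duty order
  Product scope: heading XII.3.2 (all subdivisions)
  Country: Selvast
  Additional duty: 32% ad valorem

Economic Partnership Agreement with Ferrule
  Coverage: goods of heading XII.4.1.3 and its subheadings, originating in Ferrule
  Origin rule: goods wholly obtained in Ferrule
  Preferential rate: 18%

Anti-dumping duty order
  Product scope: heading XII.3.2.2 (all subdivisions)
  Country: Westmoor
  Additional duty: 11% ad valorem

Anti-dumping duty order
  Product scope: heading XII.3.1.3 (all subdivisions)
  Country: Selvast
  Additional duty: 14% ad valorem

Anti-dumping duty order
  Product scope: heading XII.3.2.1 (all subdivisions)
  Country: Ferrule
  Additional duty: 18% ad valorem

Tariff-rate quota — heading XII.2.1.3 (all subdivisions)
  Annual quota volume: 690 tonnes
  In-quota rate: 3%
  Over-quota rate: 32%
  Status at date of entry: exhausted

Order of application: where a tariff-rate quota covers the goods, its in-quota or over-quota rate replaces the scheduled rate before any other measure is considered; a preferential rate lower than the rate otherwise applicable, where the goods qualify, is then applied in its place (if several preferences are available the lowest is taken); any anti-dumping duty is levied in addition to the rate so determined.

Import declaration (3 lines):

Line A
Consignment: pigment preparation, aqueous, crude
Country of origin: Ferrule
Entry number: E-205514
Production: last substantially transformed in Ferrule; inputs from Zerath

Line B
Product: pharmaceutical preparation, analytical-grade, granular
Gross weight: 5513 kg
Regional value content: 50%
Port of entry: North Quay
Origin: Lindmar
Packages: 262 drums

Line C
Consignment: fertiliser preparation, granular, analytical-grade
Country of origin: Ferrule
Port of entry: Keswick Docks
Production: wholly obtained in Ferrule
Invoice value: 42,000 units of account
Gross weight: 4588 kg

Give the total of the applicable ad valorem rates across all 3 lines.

Line A: pigment → XII.1; aqueous → XII.1.2; crude → XII.1.2.2. Scheduled 3%. Ferrule agreement on XII.4.1.3: XII.1.2.2 not covered. → 3%.
Line B: pharmaceutical → XII.3; granular → XII.3.2; analytical-grade → XII.3.2.1. Scheduled 19%. Lindmar agreement on XII.3.2: RVC ≥ 40% → 13% available; preferential 13%. → 13%.
Line C: fertiliser → XII.4; granular → XII.4.1; analytical-grade → XII.4.1.3. Scheduled 27%. Ferrule agreement on XII.4.1.3: wholly obtained → 18% available; preferential 18%. → 18%.
Sum: 3% + 13% + 18% = 34%.

34%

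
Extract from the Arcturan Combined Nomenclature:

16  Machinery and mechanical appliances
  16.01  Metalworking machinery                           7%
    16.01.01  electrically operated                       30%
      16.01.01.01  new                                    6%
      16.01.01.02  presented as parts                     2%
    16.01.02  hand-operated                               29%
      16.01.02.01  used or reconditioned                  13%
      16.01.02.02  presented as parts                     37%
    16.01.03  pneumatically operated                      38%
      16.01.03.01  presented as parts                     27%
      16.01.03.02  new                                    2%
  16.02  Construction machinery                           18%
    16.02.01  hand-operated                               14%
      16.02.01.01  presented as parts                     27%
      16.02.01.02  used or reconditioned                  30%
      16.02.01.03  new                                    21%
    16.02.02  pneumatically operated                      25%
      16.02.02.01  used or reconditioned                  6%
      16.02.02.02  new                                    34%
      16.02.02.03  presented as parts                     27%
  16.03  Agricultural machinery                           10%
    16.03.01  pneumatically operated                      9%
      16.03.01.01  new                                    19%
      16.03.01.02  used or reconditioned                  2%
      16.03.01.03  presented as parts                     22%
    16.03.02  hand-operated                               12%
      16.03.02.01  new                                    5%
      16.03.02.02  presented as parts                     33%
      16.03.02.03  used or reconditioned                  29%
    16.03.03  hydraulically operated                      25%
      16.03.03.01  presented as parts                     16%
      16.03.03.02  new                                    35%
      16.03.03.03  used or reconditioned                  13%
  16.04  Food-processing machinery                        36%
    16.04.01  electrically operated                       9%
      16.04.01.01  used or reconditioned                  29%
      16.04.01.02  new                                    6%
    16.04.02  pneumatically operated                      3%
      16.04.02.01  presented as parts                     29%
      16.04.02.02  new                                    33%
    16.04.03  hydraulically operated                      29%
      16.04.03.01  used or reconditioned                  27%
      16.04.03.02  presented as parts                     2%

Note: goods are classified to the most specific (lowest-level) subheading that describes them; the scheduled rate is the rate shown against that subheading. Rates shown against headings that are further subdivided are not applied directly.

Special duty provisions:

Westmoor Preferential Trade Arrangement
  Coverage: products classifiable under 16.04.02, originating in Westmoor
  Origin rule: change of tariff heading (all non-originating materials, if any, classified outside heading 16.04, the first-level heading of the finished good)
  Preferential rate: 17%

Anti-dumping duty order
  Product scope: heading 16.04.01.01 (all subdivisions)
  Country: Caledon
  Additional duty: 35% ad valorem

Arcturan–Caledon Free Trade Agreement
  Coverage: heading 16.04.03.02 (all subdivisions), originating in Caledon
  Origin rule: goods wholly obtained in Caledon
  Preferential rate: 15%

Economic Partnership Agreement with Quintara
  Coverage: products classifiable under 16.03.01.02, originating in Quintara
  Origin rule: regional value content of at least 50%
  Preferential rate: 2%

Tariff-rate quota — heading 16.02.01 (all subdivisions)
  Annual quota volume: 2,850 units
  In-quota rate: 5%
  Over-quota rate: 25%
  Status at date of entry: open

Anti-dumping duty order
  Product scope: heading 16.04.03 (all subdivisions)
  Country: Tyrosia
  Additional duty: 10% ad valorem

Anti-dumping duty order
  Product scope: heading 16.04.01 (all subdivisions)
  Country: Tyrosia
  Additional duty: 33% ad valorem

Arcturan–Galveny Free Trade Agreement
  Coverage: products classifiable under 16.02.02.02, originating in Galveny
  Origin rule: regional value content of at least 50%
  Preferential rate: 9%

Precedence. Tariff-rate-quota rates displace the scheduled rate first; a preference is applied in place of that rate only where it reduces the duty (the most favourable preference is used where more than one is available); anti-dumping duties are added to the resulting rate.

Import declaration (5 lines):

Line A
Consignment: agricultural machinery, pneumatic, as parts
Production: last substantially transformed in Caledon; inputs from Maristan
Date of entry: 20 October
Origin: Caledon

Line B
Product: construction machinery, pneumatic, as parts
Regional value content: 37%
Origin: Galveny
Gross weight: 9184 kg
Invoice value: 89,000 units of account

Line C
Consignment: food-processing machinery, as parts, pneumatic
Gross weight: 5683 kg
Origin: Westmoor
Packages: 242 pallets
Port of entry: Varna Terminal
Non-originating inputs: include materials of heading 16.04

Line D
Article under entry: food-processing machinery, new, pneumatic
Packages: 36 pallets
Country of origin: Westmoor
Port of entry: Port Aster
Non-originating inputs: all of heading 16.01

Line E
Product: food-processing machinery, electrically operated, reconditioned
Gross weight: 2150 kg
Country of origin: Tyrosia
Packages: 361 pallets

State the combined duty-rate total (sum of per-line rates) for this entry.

157%

Line A: agricultural → 16.03; pneumatic → 16.03.01; as parts → 16.03.01.03. Scheduled 22%. Caledon agreement on 16.04.03.02: 16.03.01.03 not covered. → 22%.
Line B: construction → 16.02; pneumatic → 16.02.02; as parts → 16.02.02.03. Scheduled 27%. Galveny agreement on 16.02.02.02: 16.02.02.03 not covered. → 27%.
Line C: food-processing → 16.04; pneumatic → 16.04.02; as parts → 16.04.02.01. Scheduled 29%. Westmoor agreement on 16.04.02: CTH not met. → 29%.
Line D: food-processing → 16.04; pneumatic → 16.04.02; new → 16.04.02.02. Scheduled 33%. Westmoor agreement on 16.04.02: CTH met → 17% available; preferential 17%. → 17%.
Line E: food-processing → 16.04; electrically operated → 16.04.01; reconditioned → 16.04.01.01. Scheduled 29%. anti-dumping (Tyrosia, 16.04.01): +33%; total 29% + 33% = 62%. → 62%.
Sum: 22% + 27% + 29% + 17% + 62% = 157%.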